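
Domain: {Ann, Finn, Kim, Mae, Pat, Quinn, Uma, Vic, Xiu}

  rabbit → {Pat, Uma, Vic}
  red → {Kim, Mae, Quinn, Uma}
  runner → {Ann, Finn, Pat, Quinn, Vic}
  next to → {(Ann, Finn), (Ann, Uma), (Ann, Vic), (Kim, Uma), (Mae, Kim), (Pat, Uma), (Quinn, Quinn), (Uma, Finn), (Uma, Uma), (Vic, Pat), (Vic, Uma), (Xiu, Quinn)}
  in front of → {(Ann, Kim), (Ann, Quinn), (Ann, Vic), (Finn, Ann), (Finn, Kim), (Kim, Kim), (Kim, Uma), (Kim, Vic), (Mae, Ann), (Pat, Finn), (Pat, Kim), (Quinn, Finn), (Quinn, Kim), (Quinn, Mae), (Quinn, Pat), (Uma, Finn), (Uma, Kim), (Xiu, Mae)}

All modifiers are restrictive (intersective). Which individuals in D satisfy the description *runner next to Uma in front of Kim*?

{Ann, Pat}

⟦next to Uma⟧ = {x : ⟨x, Uma⟩ ∈ ⟦next to⟧} = {Ann, Kim, Pat, Uma, Vic}
⟦in front of Kim⟧ = {x : ⟨x, Kim⟩ ∈ ⟦in front of⟧} = {Ann, Finn, Kim, Pat, Quinn, Uma}
⟦runner⟧ = {Ann, Finn, Pat, Quinn, Vic}
… ∩ ⟦next to Uma⟧ = {Ann, Finn, Pat, Quinn, Vic} ∩ {Ann, Kim, Pat, Uma, Vic} = {Ann, Pat, Vic}
… ∩ ⟦in front of Kim⟧ = {Ann, Pat, Vic} ∩ {Ann, Finn, Kim, Pat, Quinn, Uma} = {Ann, Pat}
So ⟦runner next to Uma in front of Kim⟧ = {Ann, Pat}.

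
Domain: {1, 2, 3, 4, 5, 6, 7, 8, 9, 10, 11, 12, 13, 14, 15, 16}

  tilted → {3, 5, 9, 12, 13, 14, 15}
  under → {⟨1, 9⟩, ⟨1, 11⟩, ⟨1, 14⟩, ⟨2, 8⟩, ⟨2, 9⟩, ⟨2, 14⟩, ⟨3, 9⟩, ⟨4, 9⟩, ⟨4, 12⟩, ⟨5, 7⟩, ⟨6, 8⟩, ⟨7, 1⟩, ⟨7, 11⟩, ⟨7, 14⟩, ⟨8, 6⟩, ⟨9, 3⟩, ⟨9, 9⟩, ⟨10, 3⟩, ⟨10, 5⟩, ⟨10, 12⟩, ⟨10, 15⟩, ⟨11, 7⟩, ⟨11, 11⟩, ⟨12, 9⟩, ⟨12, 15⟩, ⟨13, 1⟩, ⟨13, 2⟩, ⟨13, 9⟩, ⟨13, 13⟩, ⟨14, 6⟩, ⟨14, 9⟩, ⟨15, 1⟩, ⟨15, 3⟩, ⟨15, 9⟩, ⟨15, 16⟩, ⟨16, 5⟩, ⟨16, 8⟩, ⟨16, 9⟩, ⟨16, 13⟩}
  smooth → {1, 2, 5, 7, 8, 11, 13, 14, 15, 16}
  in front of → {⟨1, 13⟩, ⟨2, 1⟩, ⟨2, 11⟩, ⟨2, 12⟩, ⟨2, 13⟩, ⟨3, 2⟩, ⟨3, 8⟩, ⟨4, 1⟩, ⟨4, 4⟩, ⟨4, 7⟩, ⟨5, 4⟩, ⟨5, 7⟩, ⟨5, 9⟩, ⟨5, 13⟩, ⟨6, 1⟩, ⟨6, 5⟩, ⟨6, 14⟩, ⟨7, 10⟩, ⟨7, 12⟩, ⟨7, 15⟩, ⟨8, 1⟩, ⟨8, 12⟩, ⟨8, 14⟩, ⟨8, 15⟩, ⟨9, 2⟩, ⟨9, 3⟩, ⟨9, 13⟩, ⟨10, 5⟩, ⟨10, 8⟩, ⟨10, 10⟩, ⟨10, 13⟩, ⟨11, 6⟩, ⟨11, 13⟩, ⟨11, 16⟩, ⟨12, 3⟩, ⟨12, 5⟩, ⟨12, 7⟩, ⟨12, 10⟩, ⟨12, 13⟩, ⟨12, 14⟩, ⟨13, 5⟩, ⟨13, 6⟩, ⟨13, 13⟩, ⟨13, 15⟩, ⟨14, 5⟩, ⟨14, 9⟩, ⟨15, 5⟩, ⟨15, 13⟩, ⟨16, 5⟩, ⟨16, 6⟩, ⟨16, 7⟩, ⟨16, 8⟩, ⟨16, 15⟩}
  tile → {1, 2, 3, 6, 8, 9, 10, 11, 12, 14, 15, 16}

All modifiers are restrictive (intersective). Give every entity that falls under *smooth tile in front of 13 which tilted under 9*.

⟦in front of 13⟧ = {x : ⟨x, 13⟩ ∈ ⟦in front of⟧} = {1, 2, 5, 9, 10, 11, 12, 13, 15}
⟦which tilted⟧ = ⟦tilted⟧ = {3, 5, 9, 12, 13, 14, 15}
⟦under 9⟧ = {x : ⟨x, 9⟩ ∈ ⟦under⟧} = {1, 2, 3, 4, 9, 12, 13, 14, 15, 16}
⟦tile⟧ = {1, 2, 3, 6, 8, 9, 10, 11, 12, 14, 15, 16}
… ∩ ⟦in front of 13⟧ = {1, 2, 3, 6, 8, 9, 10, 11, 12, 14, 15, 16} ∩ {1, 2, 5, 9, 10, 11, 12, 13, 15} = {1, 2, 9, 10, 11, 12, 15}
… ∩ ⟦which tilted⟧ = {1, 2, 9, 10, 11, 12, 15} ∩ {3, 5, 9, 12, 13, 14, 15} = {9, 12, 15}
… ∩ ⟦under 9⟧ = {9, 12, 15} ∩ {1, 2, 3, 4, 9, 12, 13, 14, 15, 16} = {9, 12, 15}
… ∩ ⟦smooth⟧ = {9, 12, 15} ∩ {1, 2, 5, 7, 8, 11, 13, 14, 15, 16} = {15}
So ⟦smooth tile in front of 13 which tilted under 9⟧ = {15}.

{15}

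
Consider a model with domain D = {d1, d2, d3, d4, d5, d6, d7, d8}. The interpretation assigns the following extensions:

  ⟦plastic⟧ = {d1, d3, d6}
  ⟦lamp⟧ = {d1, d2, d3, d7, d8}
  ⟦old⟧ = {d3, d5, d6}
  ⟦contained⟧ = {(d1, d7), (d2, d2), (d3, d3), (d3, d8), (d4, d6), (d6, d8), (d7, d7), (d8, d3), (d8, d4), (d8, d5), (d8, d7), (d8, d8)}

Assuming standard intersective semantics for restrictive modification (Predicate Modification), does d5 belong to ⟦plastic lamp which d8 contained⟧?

⟦which d8 contained⟧ = {x : ⟨d8, x⟩ ∈ ⟦contained⟧} = {d3, d4, d5, d7, d8}
⟦lamp⟧ = {d1, d2, d3, d7, d8}
… ∩ ⟦which d8 contained⟧ = {d1, d2, d3, d7, d8} ∩ {d3, d4, d5, d7, d8} = {d3, d7, d8}
… ∩ ⟦plastic⟧ = {d3, d7, d8} ∩ {d1, d3, d6} = {d3}
⟦plastic lamp which d8 contained⟧ = {d3}; d5 ∉ this set.

no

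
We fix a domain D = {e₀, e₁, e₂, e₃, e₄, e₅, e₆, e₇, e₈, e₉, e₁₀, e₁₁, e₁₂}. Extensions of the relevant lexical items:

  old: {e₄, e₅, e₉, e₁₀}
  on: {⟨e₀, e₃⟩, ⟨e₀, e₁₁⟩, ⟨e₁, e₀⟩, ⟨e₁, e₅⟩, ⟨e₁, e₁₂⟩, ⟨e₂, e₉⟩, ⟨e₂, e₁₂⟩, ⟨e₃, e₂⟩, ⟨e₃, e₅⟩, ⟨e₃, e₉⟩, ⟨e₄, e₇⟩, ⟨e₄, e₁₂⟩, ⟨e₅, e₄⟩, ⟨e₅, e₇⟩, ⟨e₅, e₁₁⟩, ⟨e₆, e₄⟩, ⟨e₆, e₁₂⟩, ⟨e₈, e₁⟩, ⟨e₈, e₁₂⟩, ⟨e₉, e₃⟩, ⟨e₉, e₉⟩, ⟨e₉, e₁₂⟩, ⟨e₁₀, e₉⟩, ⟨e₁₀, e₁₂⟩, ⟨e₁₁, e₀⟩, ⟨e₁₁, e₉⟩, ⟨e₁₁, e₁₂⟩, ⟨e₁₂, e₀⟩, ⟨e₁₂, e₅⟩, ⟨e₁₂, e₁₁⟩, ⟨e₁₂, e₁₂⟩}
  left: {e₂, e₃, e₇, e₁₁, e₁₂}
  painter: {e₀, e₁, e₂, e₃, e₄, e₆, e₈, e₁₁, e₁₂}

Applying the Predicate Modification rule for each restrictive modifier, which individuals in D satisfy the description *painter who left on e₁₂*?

{e₂, e₁₁, e₁₂}

⟦who left⟧ = ⟦left⟧ = {e₂, e₃, e₇, e₁₁, e₁₂}
⟦on e₁₂⟧ = {x : ⟨x, e₁₂⟩ ∈ ⟦on⟧} = {e₁, e₂, e₄, e₆, e₈, e₉, e₁₀, e₁₁, e₁₂}
⟦painter⟧ = {e₀, e₁, e₂, e₃, e₄, e₆, e₈, e₁₁, e₁₂}
… ∩ ⟦who left⟧ = {e₀, e₁, e₂, e₃, e₄, e₆, e₈, e₁₁, e₁₂} ∩ {e₂, e₃, e₇, e₁₁, e₁₂} = {e₂, e₃, e₁₁, e₁₂}
… ∩ ⟦on e₁₂⟧ = {e₂, e₃, e₁₁, e₁₂} ∩ {e₁, e₂, e₄, e₆, e₈, e₉, e₁₀, e₁₁, e₁₂} = {e₂, e₁₁, e₁₂}
So ⟦painter who left on e₁₂⟧ = {e₂, e₁₁, e₁₂}.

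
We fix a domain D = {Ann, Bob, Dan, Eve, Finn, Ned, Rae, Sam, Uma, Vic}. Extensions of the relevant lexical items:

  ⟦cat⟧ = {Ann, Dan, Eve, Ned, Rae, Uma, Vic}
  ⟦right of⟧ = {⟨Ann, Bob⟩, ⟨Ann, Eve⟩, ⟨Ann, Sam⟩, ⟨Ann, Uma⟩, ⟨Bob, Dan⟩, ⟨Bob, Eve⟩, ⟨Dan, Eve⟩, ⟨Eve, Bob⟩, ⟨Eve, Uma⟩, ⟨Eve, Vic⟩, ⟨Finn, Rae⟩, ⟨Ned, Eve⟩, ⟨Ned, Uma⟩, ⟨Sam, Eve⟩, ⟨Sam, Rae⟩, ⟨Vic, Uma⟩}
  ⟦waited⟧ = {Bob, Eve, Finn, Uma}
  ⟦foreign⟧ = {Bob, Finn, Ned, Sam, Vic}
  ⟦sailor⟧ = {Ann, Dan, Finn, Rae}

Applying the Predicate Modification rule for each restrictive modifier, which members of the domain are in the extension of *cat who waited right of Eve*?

⟦who waited⟧ = ⟦waited⟧ = {Bob, Eve, Finn, Uma}
⟦right of Eve⟧ = {x : ⟨x, Eve⟩ ∈ ⟦right of⟧} = {Ann, Bob, Dan, Ned, Sam}
⟦cat⟧ = {Ann, Dan, Eve, Ned, Rae, Uma, Vic}
… ∩ ⟦who waited⟧ = {Ann, Dan, Eve, Ned, Rae, Uma, Vic} ∩ {Bob, Eve, Finn, Uma} = {Eve, Uma}
… ∩ ⟦right of Eve⟧ = {Eve, Uma} ∩ {Ann, Bob, Dan, Ned, Sam} = ∅
So ⟦cat who waited right of Eve⟧ = { }.

{ }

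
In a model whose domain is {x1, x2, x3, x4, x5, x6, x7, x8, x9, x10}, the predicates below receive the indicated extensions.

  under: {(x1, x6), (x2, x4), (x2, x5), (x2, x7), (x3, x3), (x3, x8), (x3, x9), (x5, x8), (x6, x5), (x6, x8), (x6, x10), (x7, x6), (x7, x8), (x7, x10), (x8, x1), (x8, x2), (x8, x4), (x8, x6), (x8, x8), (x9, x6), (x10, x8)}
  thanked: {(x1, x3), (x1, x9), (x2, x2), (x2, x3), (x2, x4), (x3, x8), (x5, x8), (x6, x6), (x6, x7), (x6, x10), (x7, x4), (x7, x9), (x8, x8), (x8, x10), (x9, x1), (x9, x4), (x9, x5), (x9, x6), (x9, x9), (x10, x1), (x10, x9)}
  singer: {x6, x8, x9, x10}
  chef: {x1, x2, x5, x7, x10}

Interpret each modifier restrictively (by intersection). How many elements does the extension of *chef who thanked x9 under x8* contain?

2

⟦who thanked x9⟧ = {x : ⟨x, x9⟩ ∈ ⟦thanked⟧} = {x1, x7, x9, x10}
⟦under x8⟧ = {x : ⟨x, x8⟩ ∈ ⟦under⟧} = {x3, x5, x6, x7, x8, x10}
⟦chef⟧ = {x1, x2, x5, x7, x10}
… ∩ ⟦who thanked x9⟧ = {x1, x2, x5, x7, x10} ∩ {x1, x7, x9, x10} = {x1, x7, x10}
… ∩ ⟦under x8⟧ = {x1, x7, x10} ∩ {x3, x5, x6, x7, x8, x10} = {x7, x10}
⟦chef who thanked x9 under x8⟧ = {x7, x10}, so the cardinality is 2.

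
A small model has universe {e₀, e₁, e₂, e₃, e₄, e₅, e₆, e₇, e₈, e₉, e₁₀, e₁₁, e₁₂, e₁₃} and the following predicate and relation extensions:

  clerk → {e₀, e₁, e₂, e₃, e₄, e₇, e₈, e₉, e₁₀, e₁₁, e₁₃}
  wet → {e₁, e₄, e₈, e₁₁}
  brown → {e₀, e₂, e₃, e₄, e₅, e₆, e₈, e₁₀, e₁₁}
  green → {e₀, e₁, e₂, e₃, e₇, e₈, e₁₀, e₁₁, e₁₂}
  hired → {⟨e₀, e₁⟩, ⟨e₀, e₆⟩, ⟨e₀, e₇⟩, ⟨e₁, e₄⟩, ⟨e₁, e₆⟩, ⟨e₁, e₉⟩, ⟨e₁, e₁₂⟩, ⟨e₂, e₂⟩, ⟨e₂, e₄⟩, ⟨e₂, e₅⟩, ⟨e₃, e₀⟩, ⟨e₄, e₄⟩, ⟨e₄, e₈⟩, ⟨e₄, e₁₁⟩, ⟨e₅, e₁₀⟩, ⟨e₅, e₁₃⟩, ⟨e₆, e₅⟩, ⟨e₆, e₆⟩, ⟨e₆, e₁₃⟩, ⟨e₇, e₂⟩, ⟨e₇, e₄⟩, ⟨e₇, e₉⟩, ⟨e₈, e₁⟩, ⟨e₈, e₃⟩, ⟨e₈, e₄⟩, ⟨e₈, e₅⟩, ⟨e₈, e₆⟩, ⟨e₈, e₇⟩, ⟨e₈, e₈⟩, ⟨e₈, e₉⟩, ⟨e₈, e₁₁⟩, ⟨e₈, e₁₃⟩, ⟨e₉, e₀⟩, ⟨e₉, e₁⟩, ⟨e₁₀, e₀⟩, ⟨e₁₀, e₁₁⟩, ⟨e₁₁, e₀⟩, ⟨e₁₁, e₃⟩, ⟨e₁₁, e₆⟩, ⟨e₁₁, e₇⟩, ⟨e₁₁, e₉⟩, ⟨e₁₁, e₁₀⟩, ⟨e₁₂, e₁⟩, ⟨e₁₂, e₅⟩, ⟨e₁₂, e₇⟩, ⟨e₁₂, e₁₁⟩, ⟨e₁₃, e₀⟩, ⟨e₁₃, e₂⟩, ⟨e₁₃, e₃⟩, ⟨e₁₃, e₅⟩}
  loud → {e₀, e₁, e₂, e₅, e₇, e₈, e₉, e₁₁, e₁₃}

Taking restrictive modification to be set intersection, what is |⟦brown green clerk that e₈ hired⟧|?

⟦that e₈ hired⟧ = {x : ⟨e₈, x⟩ ∈ ⟦hired⟧} = {e₁, e₃, e₄, e₅, e₆, e₇, e₈, e₉, e₁₁, e₁₃}
⟦clerk⟧ = {e₀, e₁, e₂, e₃, e₄, e₇, e₈, e₉, e₁₀, e₁₁, e₁₃}
… ∩ ⟦that e₈ hired⟧ = {e₀, e₁, e₂, e₃, e₄, e₇, e₈, e₉, e₁₀, e₁₁, e₁₃} ∩ {e₁, e₃, e₄, e₅, e₆, e₇, e₈, e₉, e₁₁, e₁₃} = {e₁, e₃, e₄, e₇, e₈, e₉, e₁₁, e₁₃}
… ∩ ⟦brown⟧ = {e₁, e₃, e₄, e₇, e₈, e₉, e₁₁, e₁₃} ∩ {e₀, e₂, e₃, e₄, e₅, e₆, e₈, e₁₀, e₁₁} = {e₃, e₄, e₈, e₁₁}
… ∩ ⟦green⟧ = {e₃, e₄, e₈, e₁₁} ∩ {e₀, e₁, e₂, e₃, e₇, e₈, e₁₀, e₁₁, e₁₂} = {e₃, e₈, e₁₁}
⟦brown green clerk that e₈ hired⟧ = {e₃, e₈, e₁₁}, so the cardinality is 3.

3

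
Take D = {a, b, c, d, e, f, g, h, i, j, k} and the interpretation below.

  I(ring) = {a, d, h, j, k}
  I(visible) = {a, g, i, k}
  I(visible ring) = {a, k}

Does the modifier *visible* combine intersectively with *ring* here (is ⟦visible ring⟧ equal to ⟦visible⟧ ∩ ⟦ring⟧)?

⟦visible⟧ ∩ ⟦ring⟧ = {a, g, i, k} ∩ {a, d, h, j, k} = {a, k}
Observed ⟦visible ring⟧ = {a, k}.
These coincide, so the modifier is intersective here.

yes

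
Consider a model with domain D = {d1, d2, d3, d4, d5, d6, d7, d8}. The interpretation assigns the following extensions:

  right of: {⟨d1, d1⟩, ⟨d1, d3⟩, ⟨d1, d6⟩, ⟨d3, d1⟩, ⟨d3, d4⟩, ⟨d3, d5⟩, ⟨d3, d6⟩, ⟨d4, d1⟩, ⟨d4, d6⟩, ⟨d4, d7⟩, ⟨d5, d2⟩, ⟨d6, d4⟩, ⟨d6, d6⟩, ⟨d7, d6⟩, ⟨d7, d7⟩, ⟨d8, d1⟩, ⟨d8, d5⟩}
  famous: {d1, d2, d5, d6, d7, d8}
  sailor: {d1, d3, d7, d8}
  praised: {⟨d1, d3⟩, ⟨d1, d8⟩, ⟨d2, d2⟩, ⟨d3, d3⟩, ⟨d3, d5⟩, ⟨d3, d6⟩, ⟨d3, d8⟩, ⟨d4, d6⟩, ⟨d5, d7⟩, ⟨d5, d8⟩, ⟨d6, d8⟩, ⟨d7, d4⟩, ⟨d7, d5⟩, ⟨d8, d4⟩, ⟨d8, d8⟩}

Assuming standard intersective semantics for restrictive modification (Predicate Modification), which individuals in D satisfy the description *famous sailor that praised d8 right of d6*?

⟦that praised d8⟧ = {x : ⟨x, d8⟩ ∈ ⟦praised⟧} = {d1, d3, d5, d6, d8}
⟦right of d6⟧ = {x : ⟨x, d6⟩ ∈ ⟦right of⟧} = {d1, d3, d4, d6, d7}
⟦sailor⟧ = {d1, d3, d7, d8}
… ∩ ⟦that praised d8⟧ = {d1, d3, d7, d8} ∩ {d1, d3, d5, d6, d8} = {d1, d3, d8}
… ∩ ⟦right of d6⟧ = {d1, d3, d8} ∩ {d1, d3, d4, d6, d7} = {d1, d3}
… ∩ ⟦famous⟧ = {d1, d3} ∩ {d1, d2, d5, d6, d7, d8} = {d1}
So ⟦famous sailor that praised d8 right of d6⟧ = {d1}.

{d1}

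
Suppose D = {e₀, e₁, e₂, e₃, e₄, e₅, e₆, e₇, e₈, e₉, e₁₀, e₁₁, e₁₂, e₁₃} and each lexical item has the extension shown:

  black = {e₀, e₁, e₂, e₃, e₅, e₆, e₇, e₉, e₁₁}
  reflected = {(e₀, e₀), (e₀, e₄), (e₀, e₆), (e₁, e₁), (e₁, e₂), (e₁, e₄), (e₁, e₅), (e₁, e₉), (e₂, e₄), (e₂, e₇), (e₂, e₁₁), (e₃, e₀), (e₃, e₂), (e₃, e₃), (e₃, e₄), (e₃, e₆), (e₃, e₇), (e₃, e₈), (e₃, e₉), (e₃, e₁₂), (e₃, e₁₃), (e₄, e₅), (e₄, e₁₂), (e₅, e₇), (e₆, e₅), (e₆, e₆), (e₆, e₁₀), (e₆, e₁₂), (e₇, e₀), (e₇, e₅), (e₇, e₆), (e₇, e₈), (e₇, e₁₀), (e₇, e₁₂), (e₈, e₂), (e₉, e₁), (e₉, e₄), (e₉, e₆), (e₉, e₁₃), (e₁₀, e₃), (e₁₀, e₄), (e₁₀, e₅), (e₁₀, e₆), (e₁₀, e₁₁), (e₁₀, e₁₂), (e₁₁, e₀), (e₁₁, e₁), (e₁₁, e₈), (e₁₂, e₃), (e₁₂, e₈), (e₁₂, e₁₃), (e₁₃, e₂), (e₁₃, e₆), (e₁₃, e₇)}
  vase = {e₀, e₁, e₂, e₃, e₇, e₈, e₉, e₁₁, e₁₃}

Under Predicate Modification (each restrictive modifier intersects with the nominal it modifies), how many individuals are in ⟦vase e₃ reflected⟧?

⟦e₃ reflected⟧ = {x : ⟨e₃, x⟩ ∈ ⟦reflected⟧} = {e₀, e₂, e₃, e₄, e₆, e₇, e₈, e₉, e₁₂, e₁₃}
⟦vase⟧ = {e₀, e₁, e₂, e₃, e₇, e₈, e₉, e₁₁, e₁₃}
… ∩ ⟦e₃ reflected⟧ = {e₀, e₁, e₂, e₃, e₇, e₈, e₉, e₁₁, e₁₃} ∩ {e₀, e₂, e₃, e₄, e₆, e₇, e₈, e₉, e₁₂, e₁₃} = {e₀, e₂, e₃, e₇, e₈, e₉, e₁₃}
⟦vase e₃ reflected⟧ = {e₀, e₂, e₃, e₇, e₈, e₉, e₁₃}, so the cardinality is 7.

7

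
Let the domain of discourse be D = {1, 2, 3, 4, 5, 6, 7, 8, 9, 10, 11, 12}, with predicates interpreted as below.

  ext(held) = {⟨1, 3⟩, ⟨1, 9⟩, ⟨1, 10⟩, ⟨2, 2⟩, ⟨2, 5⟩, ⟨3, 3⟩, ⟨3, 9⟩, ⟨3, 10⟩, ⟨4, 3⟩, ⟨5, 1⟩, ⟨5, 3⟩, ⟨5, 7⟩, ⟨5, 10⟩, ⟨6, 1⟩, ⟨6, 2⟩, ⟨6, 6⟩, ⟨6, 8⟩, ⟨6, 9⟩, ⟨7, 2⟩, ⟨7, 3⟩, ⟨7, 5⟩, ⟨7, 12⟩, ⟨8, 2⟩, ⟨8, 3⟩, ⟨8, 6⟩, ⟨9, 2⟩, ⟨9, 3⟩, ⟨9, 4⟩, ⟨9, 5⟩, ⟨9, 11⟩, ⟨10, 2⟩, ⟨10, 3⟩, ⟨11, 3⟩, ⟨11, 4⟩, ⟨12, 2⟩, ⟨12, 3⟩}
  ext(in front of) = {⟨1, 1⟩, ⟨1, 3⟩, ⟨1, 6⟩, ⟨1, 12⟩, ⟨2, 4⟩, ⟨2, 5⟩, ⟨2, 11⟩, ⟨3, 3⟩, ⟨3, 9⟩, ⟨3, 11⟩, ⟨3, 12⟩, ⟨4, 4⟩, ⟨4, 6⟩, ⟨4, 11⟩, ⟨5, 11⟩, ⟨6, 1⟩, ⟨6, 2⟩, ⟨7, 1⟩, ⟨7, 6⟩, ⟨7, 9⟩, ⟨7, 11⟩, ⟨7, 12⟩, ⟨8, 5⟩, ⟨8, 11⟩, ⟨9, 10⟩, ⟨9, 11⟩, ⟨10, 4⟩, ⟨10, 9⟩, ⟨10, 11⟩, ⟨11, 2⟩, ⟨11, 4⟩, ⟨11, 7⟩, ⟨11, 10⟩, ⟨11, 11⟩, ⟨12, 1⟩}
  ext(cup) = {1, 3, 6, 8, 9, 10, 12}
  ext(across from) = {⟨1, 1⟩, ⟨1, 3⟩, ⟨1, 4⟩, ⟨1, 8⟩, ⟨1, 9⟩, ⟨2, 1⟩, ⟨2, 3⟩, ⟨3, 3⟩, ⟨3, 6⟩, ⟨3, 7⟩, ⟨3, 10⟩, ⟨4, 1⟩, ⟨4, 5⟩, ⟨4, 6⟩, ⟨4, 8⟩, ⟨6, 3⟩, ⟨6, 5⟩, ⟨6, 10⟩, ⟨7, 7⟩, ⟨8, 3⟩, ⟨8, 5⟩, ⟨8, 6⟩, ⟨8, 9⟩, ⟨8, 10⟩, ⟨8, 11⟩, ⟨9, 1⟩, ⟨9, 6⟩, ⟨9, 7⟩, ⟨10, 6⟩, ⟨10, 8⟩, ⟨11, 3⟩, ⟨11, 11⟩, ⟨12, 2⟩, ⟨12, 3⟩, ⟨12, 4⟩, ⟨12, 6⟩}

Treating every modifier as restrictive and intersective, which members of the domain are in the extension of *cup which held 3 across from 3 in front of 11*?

{3, 8}

⟦which held 3⟧ = {x : ⟨x, 3⟩ ∈ ⟦held⟧} = {1, 3, 4, 5, 7, 8, 9, 10, 11, 12}
⟦across from 3⟧ = {x : ⟨x, 3⟩ ∈ ⟦across from⟧} = {1, 2, 3, 6, 8, 11, 12}
⟦in front of 11⟧ = {x : ⟨x, 11⟩ ∈ ⟦in front of⟧} = {2, 3, 4, 5, 7, 8, 9, 10, 11}
⟦cup⟧ = {1, 3, 6, 8, 9, 10, 12}
… ∩ ⟦which held 3⟧ = {1, 3, 6, 8, 9, 10, 12} ∩ {1, 3, 4, 5, 7, 8, 9, 10, 11, 12} = {1, 3, 8, 9, 10, 12}
… ∩ ⟦across from 3⟧ = {1, 3, 8, 9, 10, 12} ∩ {1, 2, 3, 6, 8, 11, 12} = {1, 3, 8, 12}
… ∩ ⟦in front of 11⟧ = {1, 3, 8, 12} ∩ {2, 3, 4, 5, 7, 8, 9, 10, 11} = {3, 8}
So ⟦cup which held 3 across from 3 in front of 11⟧ = {3, 8}.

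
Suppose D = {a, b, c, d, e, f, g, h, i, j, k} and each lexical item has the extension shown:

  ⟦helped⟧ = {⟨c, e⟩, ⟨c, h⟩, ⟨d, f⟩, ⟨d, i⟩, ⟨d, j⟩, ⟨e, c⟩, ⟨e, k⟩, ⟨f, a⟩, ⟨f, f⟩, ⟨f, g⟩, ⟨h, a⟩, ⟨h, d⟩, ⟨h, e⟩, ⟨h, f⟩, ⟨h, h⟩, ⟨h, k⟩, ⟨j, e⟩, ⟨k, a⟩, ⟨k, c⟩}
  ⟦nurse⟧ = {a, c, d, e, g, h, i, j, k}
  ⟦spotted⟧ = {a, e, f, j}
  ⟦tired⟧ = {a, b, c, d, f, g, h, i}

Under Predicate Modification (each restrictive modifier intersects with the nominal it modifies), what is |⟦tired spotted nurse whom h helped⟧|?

⟦whom h helped⟧ = {x : ⟨h, x⟩ ∈ ⟦helped⟧} = {a, d, e, f, h, k}
⟦nurse⟧ = {a, c, d, e, g, h, i, j, k}
… ∩ ⟦whom h helped⟧ = {a, c, d, e, g, h, i, j, k} ∩ {a, d, e, f, h, k} = {a, d, e, h, k}
… ∩ ⟦tired⟧ = {a, d, e, h, k} ∩ {a, b, c, d, f, g, h, i} = {a, d, h}
… ∩ ⟦spotted⟧ = {a, d, h} ∩ {a, e, f, j} = {a}
⟦tired spotted nurse whom h helped⟧ = {a}, so the cardinality is 1.

1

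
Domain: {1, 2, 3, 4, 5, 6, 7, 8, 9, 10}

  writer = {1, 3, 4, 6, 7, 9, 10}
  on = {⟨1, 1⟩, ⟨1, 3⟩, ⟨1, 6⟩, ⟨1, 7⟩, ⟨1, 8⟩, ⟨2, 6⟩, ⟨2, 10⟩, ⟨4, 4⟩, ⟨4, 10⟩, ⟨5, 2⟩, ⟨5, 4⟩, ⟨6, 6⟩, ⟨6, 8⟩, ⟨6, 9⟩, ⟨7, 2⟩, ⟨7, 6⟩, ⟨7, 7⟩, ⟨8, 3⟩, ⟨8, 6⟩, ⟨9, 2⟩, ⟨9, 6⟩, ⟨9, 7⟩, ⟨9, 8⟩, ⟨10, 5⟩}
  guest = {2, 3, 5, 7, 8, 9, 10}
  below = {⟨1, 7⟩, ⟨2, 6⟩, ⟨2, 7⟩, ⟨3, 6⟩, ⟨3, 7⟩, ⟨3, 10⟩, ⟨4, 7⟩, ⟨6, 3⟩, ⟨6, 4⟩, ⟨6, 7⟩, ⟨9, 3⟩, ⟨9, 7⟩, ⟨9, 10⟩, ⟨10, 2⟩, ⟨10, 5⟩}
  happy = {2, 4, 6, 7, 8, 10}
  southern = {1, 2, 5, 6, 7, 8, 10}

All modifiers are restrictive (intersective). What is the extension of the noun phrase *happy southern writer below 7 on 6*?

{6}

⟦below 7⟧ = {x : ⟨x, 7⟩ ∈ ⟦below⟧} = {1, 2, 3, 4, 6, 9}
⟦on 6⟧ = {x : ⟨x, 6⟩ ∈ ⟦on⟧} = {1, 2, 6, 7, 8, 9}
⟦writer⟧ = {1, 3, 4, 6, 7, 9, 10}
… ∩ ⟦below 7⟧ = {1, 3, 4, 6, 7, 9, 10} ∩ {1, 2, 3, 4, 6, 9} = {1, 3, 4, 6, 9}
… ∩ ⟦on 6⟧ = {1, 3, 4, 6, 9} ∩ {1, 2, 6, 7, 8, 9} = {1, 6, 9}
… ∩ ⟦happy⟧ = {1, 6, 9} ∩ {2, 4, 6, 7, 8, 10} = {6}
… ∩ ⟦southern⟧ = {6} ∩ {1, 2, 5, 6, 7, 8, 10} = {6}
So ⟦happy southern writer below 7 on 6⟧ = {6}.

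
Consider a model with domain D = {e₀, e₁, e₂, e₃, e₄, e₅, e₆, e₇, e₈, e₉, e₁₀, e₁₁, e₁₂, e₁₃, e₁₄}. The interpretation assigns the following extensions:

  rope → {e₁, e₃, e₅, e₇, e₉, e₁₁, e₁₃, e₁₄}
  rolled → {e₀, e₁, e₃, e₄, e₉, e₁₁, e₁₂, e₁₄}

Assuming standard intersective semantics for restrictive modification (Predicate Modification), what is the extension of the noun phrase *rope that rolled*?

{e₁, e₃, e₉, e₁₁, e₁₄}

⟦that rolled⟧ = ⟦rolled⟧ = {e₀, e₁, e₃, e₄, e₉, e₁₁, e₁₂, e₁₄}
⟦rope⟧ = {e₁, e₃, e₅, e₇, e₉, e₁₁, e₁₃, e₁₄}
… ∩ ⟦that rolled⟧ = {e₁, e₃, e₅, e₇, e₉, e₁₁, e₁₃, e₁₄} ∩ {e₀, e₁, e₃, e₄, e₉, e₁₁, e₁₂, e₁₄} = {e₁, e₃, e₉, e₁₁, e₁₄}
So ⟦rope that rolled⟧ = {e₁, e₃, e₉, e₁₁, e₁₄}.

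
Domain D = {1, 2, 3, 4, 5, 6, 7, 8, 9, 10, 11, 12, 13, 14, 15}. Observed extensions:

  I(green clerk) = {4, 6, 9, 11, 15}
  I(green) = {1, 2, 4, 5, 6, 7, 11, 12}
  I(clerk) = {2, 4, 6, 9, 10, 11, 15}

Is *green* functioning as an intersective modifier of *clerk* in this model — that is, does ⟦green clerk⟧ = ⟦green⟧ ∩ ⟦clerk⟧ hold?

no

⟦green⟧ ∩ ⟦clerk⟧ = {1, 2, 4, 5, 6, 7, 11, 12} ∩ {2, 4, 6, 9, 10, 11, 15} = {2, 4, 6, 11}
Observed ⟦green clerk⟧ = {4, 6, 9, 11, 15}.
These differ, so the modifier is not intersective in this model.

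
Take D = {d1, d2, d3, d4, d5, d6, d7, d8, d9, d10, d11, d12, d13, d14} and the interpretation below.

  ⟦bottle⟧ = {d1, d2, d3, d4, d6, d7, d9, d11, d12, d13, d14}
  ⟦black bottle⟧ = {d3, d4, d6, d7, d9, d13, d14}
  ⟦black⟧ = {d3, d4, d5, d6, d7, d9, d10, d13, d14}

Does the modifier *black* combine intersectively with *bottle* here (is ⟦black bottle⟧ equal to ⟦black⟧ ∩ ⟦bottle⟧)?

⟦black⟧ ∩ ⟦bottle⟧ = {d3, d4, d5, d6, d7, d9, d10, d13, d14} ∩ {d1, d2, d3, d4, d6, d7, d9, d11, d12, d13, d14} = {d3, d4, d6, d7, d9, d13, d14}
Observed ⟦black bottle⟧ = {d3, d4, d6, d7, d9, d13, d14}.
These coincide, so the modifier is intersective here.

yes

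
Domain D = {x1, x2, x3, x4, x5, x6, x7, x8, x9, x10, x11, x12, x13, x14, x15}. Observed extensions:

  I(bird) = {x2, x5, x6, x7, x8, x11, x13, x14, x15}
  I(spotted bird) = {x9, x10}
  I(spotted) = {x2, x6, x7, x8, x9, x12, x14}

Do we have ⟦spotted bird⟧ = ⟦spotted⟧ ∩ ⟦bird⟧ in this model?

no

⟦spotted⟧ ∩ ⟦bird⟧ = {x2, x6, x7, x8, x9, x12, x14} ∩ {x2, x5, x6, x7, x8, x11, x13, x14, x15} = {x2, x6, x7, x8, x14}
Observed ⟦spotted bird⟧ = {x9, x10}.
These differ, so the modifier is not intersective in this model.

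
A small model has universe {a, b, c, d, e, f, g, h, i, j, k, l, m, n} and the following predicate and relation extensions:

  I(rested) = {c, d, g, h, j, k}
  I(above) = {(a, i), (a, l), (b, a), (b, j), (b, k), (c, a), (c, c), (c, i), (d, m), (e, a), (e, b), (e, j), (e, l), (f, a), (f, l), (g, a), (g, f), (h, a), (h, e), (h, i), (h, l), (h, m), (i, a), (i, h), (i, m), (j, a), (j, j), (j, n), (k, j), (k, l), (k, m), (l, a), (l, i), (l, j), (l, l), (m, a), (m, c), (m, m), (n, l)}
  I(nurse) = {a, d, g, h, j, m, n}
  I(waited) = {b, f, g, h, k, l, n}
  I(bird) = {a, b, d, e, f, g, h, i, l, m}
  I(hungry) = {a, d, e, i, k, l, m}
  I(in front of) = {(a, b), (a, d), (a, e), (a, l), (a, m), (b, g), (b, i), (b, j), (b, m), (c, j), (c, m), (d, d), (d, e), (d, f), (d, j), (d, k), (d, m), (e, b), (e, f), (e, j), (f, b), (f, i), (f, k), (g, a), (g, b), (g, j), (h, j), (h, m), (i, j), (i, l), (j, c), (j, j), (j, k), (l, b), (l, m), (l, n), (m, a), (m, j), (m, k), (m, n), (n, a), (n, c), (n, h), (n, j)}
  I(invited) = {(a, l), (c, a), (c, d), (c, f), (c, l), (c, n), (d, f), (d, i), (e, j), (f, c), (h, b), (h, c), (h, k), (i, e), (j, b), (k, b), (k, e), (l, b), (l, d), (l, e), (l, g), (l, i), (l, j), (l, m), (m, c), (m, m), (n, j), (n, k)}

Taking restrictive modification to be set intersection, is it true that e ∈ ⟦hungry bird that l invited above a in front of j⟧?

⟦that l invited⟧ = {x : ⟨l, x⟩ ∈ ⟦invited⟧} = {b, d, e, g, i, j, m}
⟦above a⟧ = {x : ⟨x, a⟩ ∈ ⟦above⟧} = {b, c, e, f, g, h, i, j, l, m}
⟦in front of j⟧ = {x : ⟨x, j⟩ ∈ ⟦in front of⟧} = {b, c, d, e, g, h, i, j, m, n}
⟦bird⟧ = {a, b, d, e, f, g, h, i, l, m}
… ∩ ⟦that l invited⟧ = {a, b, d, e, f, g, h, i, l, m} ∩ {b, d, e, g, i, j, m} = {b, d, e, g, i, m}
… ∩ ⟦above a⟧ = {b, d, e, g, i, m} ∩ {b, c, e, f, g, h, i, j, l, m} = {b, e, g, i, m}
… ∩ ⟦in front of j⟧ = {b, e, g, i, m} ∩ {b, c, d, e, g, h, i, j, m, n} = {b, e, g, i, m}
… ∩ ⟦hungry⟧ = {b, e, g, i, m} ∩ {a, d, e, i, k, l, m} = {e, i, m}
⟦hungry bird that l invited above a in front of j⟧ = {e, i, m}; e ∈ this set.

yes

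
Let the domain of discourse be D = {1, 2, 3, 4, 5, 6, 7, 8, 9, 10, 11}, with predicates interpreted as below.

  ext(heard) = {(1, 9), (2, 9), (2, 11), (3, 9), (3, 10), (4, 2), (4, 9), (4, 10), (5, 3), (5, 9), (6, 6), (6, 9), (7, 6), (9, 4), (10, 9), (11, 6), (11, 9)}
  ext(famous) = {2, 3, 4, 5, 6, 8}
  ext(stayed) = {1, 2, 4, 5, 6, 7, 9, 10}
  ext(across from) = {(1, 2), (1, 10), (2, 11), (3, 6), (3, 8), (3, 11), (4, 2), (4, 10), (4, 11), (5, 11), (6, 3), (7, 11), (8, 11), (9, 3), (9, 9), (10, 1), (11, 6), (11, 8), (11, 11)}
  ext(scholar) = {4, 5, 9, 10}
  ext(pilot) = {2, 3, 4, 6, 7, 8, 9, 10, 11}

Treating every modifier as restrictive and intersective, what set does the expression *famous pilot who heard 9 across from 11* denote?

{2, 3, 4}

⟦who heard 9⟧ = {x : ⟨x, 9⟩ ∈ ⟦heard⟧} = {1, 2, 3, 4, 5, 6, 10, 11}
⟦across from 11⟧ = {x : ⟨x, 11⟩ ∈ ⟦across from⟧} = {2, 3, 4, 5, 7, 8, 11}
⟦pilot⟧ = {2, 3, 4, 6, 7, 8, 9, 10, 11}
… ∩ ⟦who heard 9⟧ = {2, 3, 4, 6, 7, 8, 9, 10, 11} ∩ {1, 2, 3, 4, 5, 6, 10, 11} = {2, 3, 4, 6, 10, 11}
… ∩ ⟦across from 11⟧ = {2, 3, 4, 6, 10, 11} ∩ {2, 3, 4, 5, 7, 8, 11} = {2, 3, 4, 11}
… ∩ ⟦famous⟧ = {2, 3, 4, 11} ∩ {2, 3, 4, 5, 6, 8} = {2, 3, 4}
So ⟦famous pilot who heard 9 across from 11⟧ = {2, 3, 4}.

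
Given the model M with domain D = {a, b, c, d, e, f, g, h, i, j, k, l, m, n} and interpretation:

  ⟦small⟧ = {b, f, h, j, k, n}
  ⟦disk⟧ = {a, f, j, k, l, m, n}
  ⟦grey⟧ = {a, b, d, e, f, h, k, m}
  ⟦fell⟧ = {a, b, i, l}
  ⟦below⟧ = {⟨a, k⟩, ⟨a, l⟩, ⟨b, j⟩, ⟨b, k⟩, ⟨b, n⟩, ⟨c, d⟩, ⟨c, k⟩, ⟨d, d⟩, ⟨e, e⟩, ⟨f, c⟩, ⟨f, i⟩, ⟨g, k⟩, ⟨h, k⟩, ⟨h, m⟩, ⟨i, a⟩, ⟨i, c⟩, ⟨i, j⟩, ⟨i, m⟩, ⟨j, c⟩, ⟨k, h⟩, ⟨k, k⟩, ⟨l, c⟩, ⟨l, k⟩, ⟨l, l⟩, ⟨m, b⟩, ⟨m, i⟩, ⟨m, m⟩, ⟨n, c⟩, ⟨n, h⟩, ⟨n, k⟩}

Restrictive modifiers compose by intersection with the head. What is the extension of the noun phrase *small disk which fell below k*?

{ }

⟦which fell⟧ = ⟦fell⟧ = {a, b, i, l}
⟦below k⟧ = {x : ⟨x, k⟩ ∈ ⟦below⟧} = {a, b, c, g, h, k, l, n}
⟦disk⟧ = {a, f, j, k, l, m, n}
… ∩ ⟦which fell⟧ = {a, f, j, k, l, m, n} ∩ {a, b, i, l} = {a, l}
… ∩ ⟦below k⟧ = {a, l} ∩ {a, b, c, g, h, k, l, n} = {a, l}
… ∩ ⟦small⟧ = {a, l} ∩ {b, f, h, j, k, n} = ∅
So ⟦small disk which fell below k⟧ = { }.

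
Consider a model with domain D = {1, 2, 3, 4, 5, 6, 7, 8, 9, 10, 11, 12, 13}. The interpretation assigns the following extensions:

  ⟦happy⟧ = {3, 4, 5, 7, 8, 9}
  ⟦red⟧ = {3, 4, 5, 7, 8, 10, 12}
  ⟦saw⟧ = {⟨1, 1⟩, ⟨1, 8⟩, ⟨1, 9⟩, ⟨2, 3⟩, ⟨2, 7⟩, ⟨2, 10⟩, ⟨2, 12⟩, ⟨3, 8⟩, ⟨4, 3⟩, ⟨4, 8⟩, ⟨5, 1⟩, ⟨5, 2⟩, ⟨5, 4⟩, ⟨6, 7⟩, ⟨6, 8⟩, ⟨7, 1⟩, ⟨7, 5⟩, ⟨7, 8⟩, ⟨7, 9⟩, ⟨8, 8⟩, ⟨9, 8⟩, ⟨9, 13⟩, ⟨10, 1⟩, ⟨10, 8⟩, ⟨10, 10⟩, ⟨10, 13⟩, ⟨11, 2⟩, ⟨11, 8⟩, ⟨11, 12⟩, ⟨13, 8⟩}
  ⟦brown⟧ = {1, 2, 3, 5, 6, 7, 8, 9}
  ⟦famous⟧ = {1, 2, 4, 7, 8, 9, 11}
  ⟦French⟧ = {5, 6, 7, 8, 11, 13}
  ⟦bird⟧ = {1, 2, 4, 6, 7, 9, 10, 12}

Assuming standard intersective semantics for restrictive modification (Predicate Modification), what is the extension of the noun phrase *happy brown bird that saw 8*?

{7, 9}

⟦that saw 8⟧ = {x : ⟨x, 8⟩ ∈ ⟦saw⟧} = {1, 3, 4, 6, 7, 8, 9, 10, 11, 13}
⟦bird⟧ = {1, 2, 4, 6, 7, 9, 10, 12}
… ∩ ⟦that saw 8⟧ = {1, 2, 4, 6, 7, 9, 10, 12} ∩ {1, 3, 4, 6, 7, 8, 9, 10, 11, 13} = {1, 4, 6, 7, 9, 10}
… ∩ ⟦happy⟧ = {1, 4, 6, 7, 9, 10} ∩ {3, 4, 5, 7, 8, 9} = {4, 7, 9}
… ∩ ⟦brown⟧ = {4, 7, 9} ∩ {1, 2, 3, 5, 6, 7, 8, 9} = {7, 9}
So ⟦happy brown bird that saw 8⟧ = {7, 9}.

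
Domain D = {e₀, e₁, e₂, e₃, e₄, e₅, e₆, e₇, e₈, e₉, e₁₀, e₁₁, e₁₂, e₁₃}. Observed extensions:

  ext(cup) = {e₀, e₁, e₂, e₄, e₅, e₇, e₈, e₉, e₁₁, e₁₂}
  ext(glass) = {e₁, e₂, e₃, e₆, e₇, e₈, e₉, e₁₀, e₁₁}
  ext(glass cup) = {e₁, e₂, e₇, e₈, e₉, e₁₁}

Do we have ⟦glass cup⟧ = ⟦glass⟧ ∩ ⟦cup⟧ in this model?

⟦glass⟧ ∩ ⟦cup⟧ = {e₁, e₂, e₃, e₆, e₇, e₈, e₉, e₁₀, e₁₁} ∩ {e₀, e₁, e₂, e₄, e₅, e₇, e₈, e₉, e₁₁, e₁₂} = {e₁, e₂, e₇, e₈, e₉, e₁₁}
Observed ⟦glass cup⟧ = {e₁, e₂, e₇, e₈, e₉, e₁₁}.
These coincide, so the modifier is intersective here.

yes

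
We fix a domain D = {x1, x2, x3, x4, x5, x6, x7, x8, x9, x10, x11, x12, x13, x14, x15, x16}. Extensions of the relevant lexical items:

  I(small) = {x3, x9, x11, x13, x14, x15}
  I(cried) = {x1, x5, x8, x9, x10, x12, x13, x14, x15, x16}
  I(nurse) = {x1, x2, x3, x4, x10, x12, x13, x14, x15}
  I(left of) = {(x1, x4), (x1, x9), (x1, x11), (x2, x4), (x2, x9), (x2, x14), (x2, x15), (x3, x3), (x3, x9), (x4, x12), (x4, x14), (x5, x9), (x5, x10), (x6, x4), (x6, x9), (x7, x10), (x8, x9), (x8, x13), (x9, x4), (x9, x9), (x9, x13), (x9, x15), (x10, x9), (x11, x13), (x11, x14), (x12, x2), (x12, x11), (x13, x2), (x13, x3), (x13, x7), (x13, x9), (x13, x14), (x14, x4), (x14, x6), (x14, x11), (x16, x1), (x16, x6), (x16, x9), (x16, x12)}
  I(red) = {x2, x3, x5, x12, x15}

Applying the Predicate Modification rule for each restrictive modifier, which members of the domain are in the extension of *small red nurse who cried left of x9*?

{}

⟦who cried⟧ = ⟦cried⟧ = {x1, x5, x8, x9, x10, x12, x13, x14, x15, x16}
⟦left of x9⟧ = {x : ⟨x, x9⟩ ∈ ⟦left of⟧} = {x1, x2, x3, x5, x6, x8, x9, x10, x13, x16}
⟦nurse⟧ = {x1, x2, x3, x4, x10, x12, x13, x14, x15}
… ∩ ⟦who cried⟧ = {x1, x2, x3, x4, x10, x12, x13, x14, x15} ∩ {x1, x5, x8, x9, x10, x12, x13, x14, x15, x16} = {x1, x10, x12, x13, x14, x15}
… ∩ ⟦left of x9⟧ = {x1, x10, x12, x13, x14, x15} ∩ {x1, x2, x3, x5, x6, x8, x9, x10, x13, x16} = {x1, x10, x13}
… ∩ ⟦small⟧ = {x1, x10, x13} ∩ {x3, x9, x11, x13, x14, x15} = {x13}
… ∩ ⟦red⟧ = {x13} ∩ {x2, x3, x5, x12, x15} = ∅
So ⟦small red nurse who cried left of x9⟧ = {}.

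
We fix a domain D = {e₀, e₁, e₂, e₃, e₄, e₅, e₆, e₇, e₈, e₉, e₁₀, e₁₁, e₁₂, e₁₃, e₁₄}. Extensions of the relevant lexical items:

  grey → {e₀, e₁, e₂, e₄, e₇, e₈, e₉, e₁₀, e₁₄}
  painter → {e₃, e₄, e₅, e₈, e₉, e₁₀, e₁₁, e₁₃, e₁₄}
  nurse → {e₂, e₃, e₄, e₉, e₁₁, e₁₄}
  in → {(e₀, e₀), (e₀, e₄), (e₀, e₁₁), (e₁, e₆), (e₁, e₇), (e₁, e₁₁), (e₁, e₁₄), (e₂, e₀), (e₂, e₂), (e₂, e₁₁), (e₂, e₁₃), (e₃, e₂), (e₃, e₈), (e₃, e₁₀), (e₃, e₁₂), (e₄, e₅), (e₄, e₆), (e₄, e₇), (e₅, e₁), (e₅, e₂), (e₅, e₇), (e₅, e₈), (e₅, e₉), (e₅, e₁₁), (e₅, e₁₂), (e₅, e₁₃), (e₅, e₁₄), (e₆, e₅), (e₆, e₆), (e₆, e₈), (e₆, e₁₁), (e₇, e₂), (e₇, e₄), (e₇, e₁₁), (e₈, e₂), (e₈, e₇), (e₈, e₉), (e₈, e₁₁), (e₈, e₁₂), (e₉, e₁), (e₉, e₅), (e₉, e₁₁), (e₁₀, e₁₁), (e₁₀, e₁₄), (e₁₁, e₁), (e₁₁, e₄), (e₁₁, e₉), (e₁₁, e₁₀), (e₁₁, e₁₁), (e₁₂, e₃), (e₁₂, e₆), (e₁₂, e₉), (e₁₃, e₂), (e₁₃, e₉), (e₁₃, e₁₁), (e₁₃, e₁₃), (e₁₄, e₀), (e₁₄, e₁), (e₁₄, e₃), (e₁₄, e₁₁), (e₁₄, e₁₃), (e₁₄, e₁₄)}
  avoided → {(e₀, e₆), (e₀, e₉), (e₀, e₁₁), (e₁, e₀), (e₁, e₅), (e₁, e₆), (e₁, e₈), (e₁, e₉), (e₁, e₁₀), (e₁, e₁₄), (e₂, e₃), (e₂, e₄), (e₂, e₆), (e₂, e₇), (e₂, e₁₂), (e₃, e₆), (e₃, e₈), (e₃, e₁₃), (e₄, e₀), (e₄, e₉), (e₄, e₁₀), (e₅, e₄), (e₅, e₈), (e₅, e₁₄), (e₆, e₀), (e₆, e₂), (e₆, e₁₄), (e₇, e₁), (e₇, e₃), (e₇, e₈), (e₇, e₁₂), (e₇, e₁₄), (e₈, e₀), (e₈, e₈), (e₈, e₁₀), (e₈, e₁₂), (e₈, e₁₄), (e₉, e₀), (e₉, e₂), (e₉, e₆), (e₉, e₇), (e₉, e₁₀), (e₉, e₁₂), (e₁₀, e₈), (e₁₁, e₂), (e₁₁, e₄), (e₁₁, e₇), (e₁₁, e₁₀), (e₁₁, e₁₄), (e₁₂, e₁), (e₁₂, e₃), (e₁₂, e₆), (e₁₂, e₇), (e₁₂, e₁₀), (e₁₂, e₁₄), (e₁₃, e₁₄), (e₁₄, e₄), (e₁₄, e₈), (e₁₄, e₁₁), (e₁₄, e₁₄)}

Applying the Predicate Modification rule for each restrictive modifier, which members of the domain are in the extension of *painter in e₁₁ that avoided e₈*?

⟦in e₁₁⟧ = {x : ⟨x, e₁₁⟩ ∈ ⟦in⟧} = {e₀, e₁, e₂, e₅, e₆, e₇, e₈, e₉, e₁₀, e₁₁, e₁₃, e₁₄}
⟦that avoided e₈⟧ = {x : ⟨x, e₈⟩ ∈ ⟦avoided⟧} = {e₁, e₃, e₅, e₇, e₈, e₁₀, e₁₄}
⟦painter⟧ = {e₃, e₄, e₅, e₈, e₉, e₁₀, e₁₁, e₁₃, e₁₄}
… ∩ ⟦in e₁₁⟧ = {e₃, e₄, e₅, e₈, e₉, e₁₀, e₁₁, e₁₃, e₁₄} ∩ {e₀, e₁, e₂, e₅, e₆, e₇, e₈, e₉, e₁₀, e₁₁, e₁₃, e₁₄} = {e₅, e₈, e₉, e₁₀, e₁₁, e₁₃, e₁₄}
… ∩ ⟦that avoided e₈⟧ = {e₅, e₈, e₉, e₁₀, e₁₁, e₁₃, e₁₄} ∩ {e₁, e₃, e₅, e₇, e₈, e₁₀, e₁₄} = {e₅, e₈, e₁₀, e₁₄}
So ⟦painter in e₁₁ that avoided e₈⟧ = {e₅, e₈, e₁₀, e₁₄}.

{e₅, e₈, e₁₀, e₁₄}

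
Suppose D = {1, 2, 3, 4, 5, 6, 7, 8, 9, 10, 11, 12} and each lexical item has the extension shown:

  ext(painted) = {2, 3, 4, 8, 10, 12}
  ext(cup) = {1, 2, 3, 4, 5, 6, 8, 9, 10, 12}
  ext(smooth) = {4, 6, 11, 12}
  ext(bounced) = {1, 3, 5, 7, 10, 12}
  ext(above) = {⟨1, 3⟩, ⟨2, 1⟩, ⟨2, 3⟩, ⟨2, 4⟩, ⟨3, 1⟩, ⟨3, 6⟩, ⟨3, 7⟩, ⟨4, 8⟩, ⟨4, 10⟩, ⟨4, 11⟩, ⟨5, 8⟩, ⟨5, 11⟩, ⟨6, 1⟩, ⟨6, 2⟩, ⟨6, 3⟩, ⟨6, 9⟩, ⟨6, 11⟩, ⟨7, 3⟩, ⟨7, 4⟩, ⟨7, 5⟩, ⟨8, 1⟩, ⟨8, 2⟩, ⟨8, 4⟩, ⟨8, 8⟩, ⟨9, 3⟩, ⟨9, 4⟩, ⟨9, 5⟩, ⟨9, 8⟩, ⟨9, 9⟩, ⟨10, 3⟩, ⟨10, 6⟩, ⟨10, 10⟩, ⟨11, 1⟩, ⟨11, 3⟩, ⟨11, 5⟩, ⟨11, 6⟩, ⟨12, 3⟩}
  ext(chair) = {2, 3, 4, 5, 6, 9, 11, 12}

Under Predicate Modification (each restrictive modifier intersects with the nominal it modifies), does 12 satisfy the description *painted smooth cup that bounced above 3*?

⟦that bounced⟧ = ⟦bounced⟧ = {1, 3, 5, 7, 10, 12}
⟦above 3⟧ = {x : ⟨x, 3⟩ ∈ ⟦above⟧} = {1, 2, 6, 7, 9, 10, 11, 12}
⟦cup⟧ = {1, 2, 3, 4, 5, 6, 8, 9, 10, 12}
… ∩ ⟦that bounced⟧ = {1, 2, 3, 4, 5, 6, 8, 9, 10, 12} ∩ {1, 3, 5, 7, 10, 12} = {1, 3, 5, 10, 12}
… ∩ ⟦above 3⟧ = {1, 3, 5, 10, 12} ∩ {1, 2, 6, 7, 9, 10, 11, 12} = {1, 10, 12}
… ∩ ⟦painted⟧ = {1, 10, 12} ∩ {2, 3, 4, 8, 10, 12} = {10, 12}
… ∩ ⟦smooth⟧ = {10, 12} ∩ {4, 6, 11, 12} = {12}
⟦painted smooth cup that bounced above 3⟧ = {12}; 12 ∈ this set.

yes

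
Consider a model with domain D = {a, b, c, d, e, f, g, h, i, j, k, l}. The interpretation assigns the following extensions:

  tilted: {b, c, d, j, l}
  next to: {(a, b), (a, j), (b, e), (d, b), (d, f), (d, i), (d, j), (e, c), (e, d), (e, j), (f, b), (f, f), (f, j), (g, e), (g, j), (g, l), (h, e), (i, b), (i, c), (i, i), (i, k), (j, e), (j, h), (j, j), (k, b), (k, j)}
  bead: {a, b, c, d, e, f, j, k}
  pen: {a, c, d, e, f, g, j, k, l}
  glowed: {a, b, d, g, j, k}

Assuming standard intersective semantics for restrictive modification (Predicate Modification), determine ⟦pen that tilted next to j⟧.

⟦that tilted⟧ = ⟦tilted⟧ = {b, c, d, j, l}
⟦next to j⟧ = {x : ⟨x, j⟩ ∈ ⟦next to⟧} = {a, d, e, f, g, j, k}
⟦pen⟧ = {a, c, d, e, f, g, j, k, l}
… ∩ ⟦that tilted⟧ = {a, c, d, e, f, g, j, k, l} ∩ {b, c, d, j, l} = {c, d, j, l}
… ∩ ⟦next to j⟧ = {c, d, j, l} ∩ {a, d, e, f, g, j, k} = {d, j}
So ⟦pen that tilted next to j⟧ = {d, j}.

{d, j}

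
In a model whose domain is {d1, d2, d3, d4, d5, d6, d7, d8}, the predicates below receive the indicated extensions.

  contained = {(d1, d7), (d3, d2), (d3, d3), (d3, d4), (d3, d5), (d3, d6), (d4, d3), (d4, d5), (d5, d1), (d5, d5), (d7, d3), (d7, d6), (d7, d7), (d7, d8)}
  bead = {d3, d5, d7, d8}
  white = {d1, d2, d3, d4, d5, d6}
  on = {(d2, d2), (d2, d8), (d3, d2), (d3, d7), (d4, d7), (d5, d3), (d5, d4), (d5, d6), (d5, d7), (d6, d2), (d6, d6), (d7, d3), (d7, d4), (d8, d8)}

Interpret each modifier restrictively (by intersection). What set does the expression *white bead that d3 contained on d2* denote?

⟦that d3 contained⟧ = {x : ⟨d3, x⟩ ∈ ⟦contained⟧} = {d2, d3, d4, d5, d6}
⟦on d2⟧ = {x : ⟨x, d2⟩ ∈ ⟦on⟧} = {d2, d3, d6}
⟦bead⟧ = {d3, d5, d7, d8}
… ∩ ⟦that d3 contained⟧ = {d3, d5, d7, d8} ∩ {d2, d3, d4, d5, d6} = {d3, d5}
… ∩ ⟦on d2⟧ = {d3, d5} ∩ {d2, d3, d6} = {d3}
… ∩ ⟦white⟧ = {d3} ∩ {d1, d2, d3, d4, d5, d6} = {d3}
So ⟦white bead that d3 contained on d2⟧ = {d3}.

{d3}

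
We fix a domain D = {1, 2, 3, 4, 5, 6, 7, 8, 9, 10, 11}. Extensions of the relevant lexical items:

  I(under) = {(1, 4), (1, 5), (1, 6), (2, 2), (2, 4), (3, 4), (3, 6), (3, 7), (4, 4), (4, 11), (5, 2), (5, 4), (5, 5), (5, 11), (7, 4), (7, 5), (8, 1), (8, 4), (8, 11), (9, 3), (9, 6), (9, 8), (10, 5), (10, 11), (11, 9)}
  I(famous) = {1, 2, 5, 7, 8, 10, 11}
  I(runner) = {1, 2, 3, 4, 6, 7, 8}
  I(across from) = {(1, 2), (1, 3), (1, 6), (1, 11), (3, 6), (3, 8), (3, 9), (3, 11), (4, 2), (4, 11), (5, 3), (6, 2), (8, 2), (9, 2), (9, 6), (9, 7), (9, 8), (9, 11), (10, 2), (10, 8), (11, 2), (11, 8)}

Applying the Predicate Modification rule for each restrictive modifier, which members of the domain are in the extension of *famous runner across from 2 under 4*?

{1, 8}

⟦across from 2⟧ = {x : ⟨x, 2⟩ ∈ ⟦across from⟧} = {1, 4, 6, 8, 9, 10, 11}
⟦under 4⟧ = {x : ⟨x, 4⟩ ∈ ⟦under⟧} = {1, 2, 3, 4, 5, 7, 8}
⟦runner⟧ = {1, 2, 3, 4, 6, 7, 8}
… ∩ ⟦across from 2⟧ = {1, 2, 3, 4, 6, 7, 8} ∩ {1, 4, 6, 8, 9, 10, 11} = {1, 4, 6, 8}
… ∩ ⟦under 4⟧ = {1, 4, 6, 8} ∩ {1, 2, 3, 4, 5, 7, 8} = {1, 4, 8}
… ∩ ⟦famous⟧ = {1, 4, 8} ∩ {1, 2, 5, 7, 8, 10, 11} = {1, 8}
So ⟦famous runner across from 2 under 4⟧ = {1, 8}.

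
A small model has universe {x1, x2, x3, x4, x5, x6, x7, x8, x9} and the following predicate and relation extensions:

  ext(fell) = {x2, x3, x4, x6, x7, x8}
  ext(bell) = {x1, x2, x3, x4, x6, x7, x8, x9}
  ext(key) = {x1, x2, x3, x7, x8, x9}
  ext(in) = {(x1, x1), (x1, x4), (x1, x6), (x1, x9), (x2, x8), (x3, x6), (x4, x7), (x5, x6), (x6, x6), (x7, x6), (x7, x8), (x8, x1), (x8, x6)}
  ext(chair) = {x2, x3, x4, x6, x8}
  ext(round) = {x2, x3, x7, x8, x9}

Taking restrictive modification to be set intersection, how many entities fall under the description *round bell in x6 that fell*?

3

⟦in x6⟧ = {x : ⟨x, x6⟩ ∈ ⟦in⟧} = {x1, x3, x5, x6, x7, x8}
⟦that fell⟧ = ⟦fell⟧ = {x2, x3, x4, x6, x7, x8}
⟦bell⟧ = {x1, x2, x3, x4, x6, x7, x8, x9}
… ∩ ⟦in x6⟧ = {x1, x2, x3, x4, x6, x7, x8, x9} ∩ {x1, x3, x5, x6, x7, x8} = {x1, x3, x6, x7, x8}
… ∩ ⟦that fell⟧ = {x1, x3, x6, x7, x8} ∩ {x2, x3, x4, x6, x7, x8} = {x3, x6, x7, x8}
… ∩ ⟦round⟧ = {x3, x6, x7, x8} ∩ {x2, x3, x7, x8, x9} = {x3, x7, x8}
⟦round bell in x6 that fell⟧ = {x3, x7, x8}, so the cardinality is 3.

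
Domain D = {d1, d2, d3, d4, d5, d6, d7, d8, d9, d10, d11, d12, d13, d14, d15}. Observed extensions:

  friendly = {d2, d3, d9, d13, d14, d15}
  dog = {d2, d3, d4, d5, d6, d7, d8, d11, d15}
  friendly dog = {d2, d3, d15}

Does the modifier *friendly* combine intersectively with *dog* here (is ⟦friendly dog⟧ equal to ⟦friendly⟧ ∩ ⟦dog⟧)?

⟦friendly⟧ ∩ ⟦dog⟧ = {d2, d3, d9, d13, d14, d15} ∩ {d2, d3, d4, d5, d6, d7, d8, d11, d15} = {d2, d3, d15}
Observed ⟦friendly dog⟧ = {d2, d3, d15}.
These coincide, so the modifier is intersective here.

yes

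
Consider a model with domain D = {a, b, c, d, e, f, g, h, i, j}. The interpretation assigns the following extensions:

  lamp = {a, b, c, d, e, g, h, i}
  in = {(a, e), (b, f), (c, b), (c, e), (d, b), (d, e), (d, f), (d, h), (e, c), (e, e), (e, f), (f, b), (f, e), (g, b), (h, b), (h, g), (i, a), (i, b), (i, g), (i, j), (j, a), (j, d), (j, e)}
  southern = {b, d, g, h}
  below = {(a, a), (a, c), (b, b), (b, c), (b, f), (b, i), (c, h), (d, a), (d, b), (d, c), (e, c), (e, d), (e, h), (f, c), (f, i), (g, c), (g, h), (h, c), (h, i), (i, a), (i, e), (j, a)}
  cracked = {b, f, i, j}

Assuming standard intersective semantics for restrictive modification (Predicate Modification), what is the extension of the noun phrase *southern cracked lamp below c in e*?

∅

⟦below c⟧ = {x : ⟨x, c⟩ ∈ ⟦below⟧} = {a, b, d, e, f, g, h}
⟦in e⟧ = {x : ⟨x, e⟩ ∈ ⟦in⟧} = {a, c, d, e, f, j}
⟦lamp⟧ = {a, b, c, d, e, g, h, i}
… ∩ ⟦below c⟧ = {a, b, c, d, e, g, h, i} ∩ {a, b, d, e, f, g, h} = {a, b, d, e, g, h}
… ∩ ⟦in e⟧ = {a, b, d, e, g, h} ∩ {a, c, d, e, f, j} = {a, d, e}
… ∩ ⟦southern⟧ = {a, d, e} ∩ {b, d, g, h} = {d}
… ∩ ⟦cracked⟧ = {d} ∩ {b, f, i, j} = ∅
So ⟦southern cracked lamp below c in e⟧ = ∅.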